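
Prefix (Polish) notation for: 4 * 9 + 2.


left-to-right (same/higher precedence on left): tree is (+ (* 4 9) 2)
Prefix: + * 4 9 2


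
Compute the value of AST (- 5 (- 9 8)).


Evaluate inner: (- 9 8) = 1
Evaluate root: (- 5 1) = 4
Result: 4


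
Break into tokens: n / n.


Scan left to right, longest-match per lexeme
Tokens: ID(n), OP(/), ID(n)


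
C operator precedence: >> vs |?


'>>' is shift (level 8); '|' is bitwise OR (level 3)
Higher level binds tighter
'>>' has higher precedence than '|'


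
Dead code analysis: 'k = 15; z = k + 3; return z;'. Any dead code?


k is read by z's definition; z is returned
No dead code


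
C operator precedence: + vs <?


'+' is additive (level 9); '<' is relational (level 7)
Higher level binds tighter
'+' has higher precedence than '<'


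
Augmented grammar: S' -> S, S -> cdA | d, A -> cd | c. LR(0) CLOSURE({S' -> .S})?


Start: S' -> .S
For each item with dot before a nonterminal B, add B -> .γ for every B-production
Closure: [S' -> .S, S -> .cdA, S -> .d]


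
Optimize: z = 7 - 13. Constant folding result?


7 - 13 = -6 at compile time
Optimized: z = -6


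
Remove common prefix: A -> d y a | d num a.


Common prefix: 'd'
Factored: A -> d A', A' -> y a | num a


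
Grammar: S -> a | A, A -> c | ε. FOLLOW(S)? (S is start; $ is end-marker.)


$ ∈ FOLLOW(S). For each A -> αBβ: add FIRST(β)\{ε} to FOLLOW(B); if β nullable, add FOLLOW(A).
FOLLOW(S) = {$}


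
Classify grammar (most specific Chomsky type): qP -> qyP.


LHS has context (more than one symbol) and |LHS| ≤ |RHS|
Classification: Type 1 (Context-Sensitive)


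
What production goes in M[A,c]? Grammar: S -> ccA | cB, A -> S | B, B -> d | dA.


For [A, c]: 'c' ∈ FIRST(S)
Entry: A -> S


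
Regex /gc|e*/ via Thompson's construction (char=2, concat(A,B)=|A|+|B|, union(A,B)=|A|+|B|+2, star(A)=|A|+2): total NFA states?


Syntax tree has 3 char leaf(s), 1 union(s), 1 star(s)
chars contribute 3×2 = 6; each union adds +2; each star adds +2
Total: 6 + 2 + 2 = 10 states


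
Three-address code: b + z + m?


Break into single-operator statements:
t1 = b + z
t2 = t1 + m


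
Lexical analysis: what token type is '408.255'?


Pattern: digits with a decimal point
Type: FLOAT_LITERAL


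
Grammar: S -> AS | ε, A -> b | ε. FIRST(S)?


Per alternative of S: FIRST(AS) = {b, ε}; FIRST(ε) = {ε}
FIRST(S) = {b, ε}


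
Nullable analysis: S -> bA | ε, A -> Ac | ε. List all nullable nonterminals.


A nonterminal is nullable iff some alternative derives ε (directly, or every symbol in it is nullable)
Nullable: {A, S}


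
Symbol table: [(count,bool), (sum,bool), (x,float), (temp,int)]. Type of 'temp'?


Lookup 'temp' → type int


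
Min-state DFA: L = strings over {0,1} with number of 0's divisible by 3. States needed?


Track (count of 0) mod 3: states 0..2, accept at 0
Minimal DFA: 3 states


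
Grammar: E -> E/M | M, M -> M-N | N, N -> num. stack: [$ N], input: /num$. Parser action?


'N' (not preceded by M-) is the handle for M -> N
Action: reduce (M -> N)


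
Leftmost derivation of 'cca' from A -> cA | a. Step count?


Derivation: A => cA => ccA => cca
Steps: 3


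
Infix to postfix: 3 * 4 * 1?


Left to right (same or higher precedence on left)
Postfix: 3 4 * 1 *


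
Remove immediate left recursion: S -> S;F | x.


Left-recursive alternatives: S;F; non-recursive: x
Introduce S': S -> xS', S' -> ;FS' | ε


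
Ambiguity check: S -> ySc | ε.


balanced y^n…c^n: each string has a unique parse
Unambiguous


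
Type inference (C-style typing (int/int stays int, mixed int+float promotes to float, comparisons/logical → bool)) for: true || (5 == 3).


Operand types: bool || bool
Rule: logical operators take bool operands and yield bool
Result type: bool


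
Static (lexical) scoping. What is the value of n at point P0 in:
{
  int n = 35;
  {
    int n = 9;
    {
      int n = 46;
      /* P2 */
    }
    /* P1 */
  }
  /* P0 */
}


n declared in the same block as P0
n = 35


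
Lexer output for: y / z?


Scan left to right, longest-match per lexeme
Tokens: ID(y), OP(/), ID(z)


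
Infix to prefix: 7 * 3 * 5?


left-to-right (same/higher precedence on left): tree is (* (* 7 3) 5)
Prefix: * * 7 3 5


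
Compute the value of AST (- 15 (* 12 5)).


Evaluate inner: (* 12 5) = 60
Evaluate root: (- 15 60) = -45
Result: -45


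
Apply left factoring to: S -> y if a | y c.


Common prefix: 'y'
Factored: S -> y S', S' -> if a | c


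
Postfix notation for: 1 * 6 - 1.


Left to right (same or higher precedence on left)
Postfix: 1 6 * 1 -


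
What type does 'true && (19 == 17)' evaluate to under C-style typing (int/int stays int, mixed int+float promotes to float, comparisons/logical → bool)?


Operand types: bool && bool
Rule: logical operators take bool operands and yield bool
Result type: bool


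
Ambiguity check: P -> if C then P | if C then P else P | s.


dangling else: 'if C then if C then s else s' parses two ways
Ambiguous


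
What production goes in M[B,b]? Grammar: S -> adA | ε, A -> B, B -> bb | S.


For [B, b]: 'b' ∈ FIRST(bb)
Entry: B -> bb


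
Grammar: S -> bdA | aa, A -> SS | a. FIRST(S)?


Per alternative of S: FIRST(bdA) = {b}; FIRST(aa) = {a}
FIRST(S) = {a, b}


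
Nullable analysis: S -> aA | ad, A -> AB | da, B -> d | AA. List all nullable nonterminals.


A nonterminal is nullable iff some alternative derives ε (directly, or every symbol in it is nullable)
Nullable: {}


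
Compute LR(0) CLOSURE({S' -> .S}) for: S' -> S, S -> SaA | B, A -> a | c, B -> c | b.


Start: S' -> .S
For each item with dot before a nonterminal B, add B -> .γ for every B-production
Closure: [S' -> .S, S -> .SaA, S -> .B, B -> .c, B -> .b]


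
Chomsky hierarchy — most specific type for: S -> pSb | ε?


Single nonterminal LHS, but p^n b^n is not regular
Classification: Type 2 (Context-Free)


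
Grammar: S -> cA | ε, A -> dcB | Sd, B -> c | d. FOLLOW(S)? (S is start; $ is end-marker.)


$ ∈ FOLLOW(S). For each A -> αBβ: add FIRST(β)\{ε} to FOLLOW(B); if β nullable, add FOLLOW(A).
FOLLOW(S) = {$, d}


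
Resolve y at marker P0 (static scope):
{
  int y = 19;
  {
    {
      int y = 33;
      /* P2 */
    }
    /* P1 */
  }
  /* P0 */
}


y declared in the same block as P0
y = 19


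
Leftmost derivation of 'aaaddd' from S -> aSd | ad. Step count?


Derivation: S => aSd => aaSdd => aaaddd
Steps: 3


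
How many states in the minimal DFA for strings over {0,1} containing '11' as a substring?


KMP-style automaton: 2 progress states + 1 absorbing accept = 3
Minimal DFA: 3 states


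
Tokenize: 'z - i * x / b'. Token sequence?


Scan left to right, longest-match per lexeme
Tokens: ID(z), OP(-), ID(i), OP(*), ID(x), OP(/), ID(b)


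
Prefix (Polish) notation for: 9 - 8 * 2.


'*' binds tighter: tree is (- 9 (* 8 2))
Prefix: - 9 * 8 2


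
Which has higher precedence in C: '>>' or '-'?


'-' is additive (level 9); '>>' is shift (level 8)
Higher level binds tighter
'-' has higher precedence than '>>'


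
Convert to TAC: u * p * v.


Break into single-operator statements:
t1 = u * p
t2 = t1 * v


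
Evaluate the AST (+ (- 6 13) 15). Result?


Evaluate inner: (- 6 13) = -7
Evaluate root: (+ -7 15) = 8
Result: 8


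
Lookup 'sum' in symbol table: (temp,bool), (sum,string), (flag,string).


Lookup 'sum' → type string


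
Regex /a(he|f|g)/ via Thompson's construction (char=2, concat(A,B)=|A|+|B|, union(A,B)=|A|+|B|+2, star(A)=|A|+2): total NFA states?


Syntax tree has 5 char leaf(s), 2 union(s), 0 star(s)
chars contribute 5×2 = 10; each union adds +2; each star adds +2
Total: 10 + 4 + 0 = 14 states


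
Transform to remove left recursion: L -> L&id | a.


Left-recursive alternatives: L&id; non-recursive: a
Introduce L': L -> aL', L' -> &idL' | ε


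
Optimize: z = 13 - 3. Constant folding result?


13 - 3 = 10 at compile time
Optimized: z = 10


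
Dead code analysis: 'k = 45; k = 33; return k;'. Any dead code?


first assignment to k is overwritten before any read
Dead: 'k = 45'


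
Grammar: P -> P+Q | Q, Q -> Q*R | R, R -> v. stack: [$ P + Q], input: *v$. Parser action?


'*' can extend Q; shift to build Q -> Q*R
Action: shift


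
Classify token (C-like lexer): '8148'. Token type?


Pattern: digits only
Type: INTEGER_LITERAL


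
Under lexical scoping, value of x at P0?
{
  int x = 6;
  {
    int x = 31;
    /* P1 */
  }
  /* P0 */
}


x declared in the same block as P0
x = 6


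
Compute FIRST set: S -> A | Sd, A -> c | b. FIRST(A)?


Per alternative of A: FIRST(c) = {c}; FIRST(b) = {b}
FIRST(A) = {b, c}


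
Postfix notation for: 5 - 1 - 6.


Left to right (same or higher precedence on left)
Postfix: 5 1 - 6 -


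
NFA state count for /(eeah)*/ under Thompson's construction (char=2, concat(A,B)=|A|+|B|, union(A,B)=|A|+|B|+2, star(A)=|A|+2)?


Syntax tree has 4 char leaf(s), 0 union(s), 1 star(s)
chars contribute 4×2 = 8; each union adds +2; each star adds +2
Total: 8 + 0 + 2 = 10 states


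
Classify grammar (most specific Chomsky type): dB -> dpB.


LHS has context (more than one symbol) and |LHS| ≤ |RHS|
Classification: Type 1 (Context-Sensitive)


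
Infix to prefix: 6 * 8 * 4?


left-to-right (same/higher precedence on left): tree is (* (* 6 8) 4)
Prefix: * * 6 8 4


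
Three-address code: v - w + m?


Break into single-operator statements:
t1 = v - w
t2 = t1 + m


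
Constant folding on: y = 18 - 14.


18 - 14 = 4 at compile time
Optimized: y = 4


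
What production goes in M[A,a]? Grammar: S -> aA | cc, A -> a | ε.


For [A, a]: 'a' ∈ FIRST(a)
Entry: A -> a


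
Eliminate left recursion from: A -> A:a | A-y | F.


Left-recursive alternatives: A:a, A-y; non-recursive: F
Introduce A': A -> FA', A' -> :aA' | -yA' | ε


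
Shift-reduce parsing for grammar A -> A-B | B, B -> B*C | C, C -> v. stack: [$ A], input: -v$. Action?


shift '-' to continue A -> A-B
Action: shift


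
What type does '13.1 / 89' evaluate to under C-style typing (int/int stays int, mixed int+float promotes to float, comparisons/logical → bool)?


Operand types: float / int
Rule: mixed int/float promotes to float; int/int stays int
Result type: float


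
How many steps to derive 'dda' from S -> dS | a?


Derivation: S => dS => ddS => dda
Steps: 3


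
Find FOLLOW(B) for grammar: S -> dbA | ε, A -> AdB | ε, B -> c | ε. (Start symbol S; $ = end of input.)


$ ∈ FOLLOW(S). For each A -> αBβ: add FIRST(β)\{ε} to FOLLOW(B); if β nullable, add FOLLOW(A).
FOLLOW(B) = {$, d}


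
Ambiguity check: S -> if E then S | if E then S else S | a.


dangling else: 'if E then if E then a else a' parses two ways
Ambiguous


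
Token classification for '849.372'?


Pattern: digits with a decimal point
Type: FLOAT_LITERAL


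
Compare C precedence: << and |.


'<<' is shift (level 8); '|' is bitwise OR (level 3)
Higher level binds tighter
'<<' has higher precedence than '|'


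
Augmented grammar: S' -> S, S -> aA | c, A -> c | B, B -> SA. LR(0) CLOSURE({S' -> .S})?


Start: S' -> .S
For each item with dot before a nonterminal B, add B -> .γ for every B-production
Closure: [S' -> .S, S -> .aA, S -> .c]


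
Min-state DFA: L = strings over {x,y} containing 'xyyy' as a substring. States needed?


KMP-style automaton: 4 progress states + 1 absorbing accept = 5
Minimal DFA: 5 states


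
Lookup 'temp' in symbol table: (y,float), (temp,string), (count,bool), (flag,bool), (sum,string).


Lookup 'temp' → type string


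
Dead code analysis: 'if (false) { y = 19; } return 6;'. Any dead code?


condition is constant false, so the whole block is unreachable
Dead: 'if (false) { y = 19; }'


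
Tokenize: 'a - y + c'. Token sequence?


Scan left to right, longest-match per lexeme
Tokens: ID(a), OP(-), ID(y), OP(+), ID(c)


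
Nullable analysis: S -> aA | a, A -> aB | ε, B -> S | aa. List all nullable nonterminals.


A nonterminal is nullable iff some alternative derives ε (directly, or every symbol in it is nullable)
Nullable: {A}


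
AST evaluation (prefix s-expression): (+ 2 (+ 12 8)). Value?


Evaluate inner: (+ 12 8) = 20
Evaluate root: (+ 2 20) = 22
Result: 22


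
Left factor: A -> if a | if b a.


Common prefix: 'if'
Factored: A -> if A', A' -> a | b a


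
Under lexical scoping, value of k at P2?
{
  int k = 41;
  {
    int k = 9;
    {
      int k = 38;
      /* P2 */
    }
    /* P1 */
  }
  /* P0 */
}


k declared in the same block as P2
k = 38


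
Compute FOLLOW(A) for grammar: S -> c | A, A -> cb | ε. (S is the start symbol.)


$ ∈ FOLLOW(S). For each A -> αBβ: add FIRST(β)\{ε} to FOLLOW(B); if β nullable, add FOLLOW(A).
FOLLOW(A) = {$}


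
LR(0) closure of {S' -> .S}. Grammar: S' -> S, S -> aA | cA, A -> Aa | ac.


Start: S' -> .S
For each item with dot before a nonterminal B, add B -> .γ for every B-production
Closure: [S' -> .S, S -> .aA, S -> .cA]


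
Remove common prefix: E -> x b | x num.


Common prefix: 'x'
Factored: E -> x E', E' -> b | num


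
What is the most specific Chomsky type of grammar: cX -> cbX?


LHS has context (more than one symbol) and |LHS| ≤ |RHS|
Classification: Type 1 (Context-Sensitive)


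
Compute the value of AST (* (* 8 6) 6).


Evaluate inner: (* 8 6) = 48
Evaluate root: (* 48 6) = 288
Result: 288


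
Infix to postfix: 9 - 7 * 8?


* has higher precedence, evaluate 7*8 first
Postfix: 9 7 8 * -


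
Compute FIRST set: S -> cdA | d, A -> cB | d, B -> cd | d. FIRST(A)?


Per alternative of A: FIRST(cB) = {c}; FIRST(d) = {d}
FIRST(A) = {c, d}


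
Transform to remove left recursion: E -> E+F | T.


Left-recursive alternatives: E+F; non-recursive: T
Introduce E': E -> TE', E' -> +FE' | ε


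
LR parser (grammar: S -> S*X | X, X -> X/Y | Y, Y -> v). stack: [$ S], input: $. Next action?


start symbol S on stack, input exhausted
Action: accept


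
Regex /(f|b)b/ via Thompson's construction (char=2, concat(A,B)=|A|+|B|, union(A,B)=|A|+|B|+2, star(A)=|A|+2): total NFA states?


Syntax tree has 3 char leaf(s), 1 union(s), 0 star(s)
chars contribute 3×2 = 6; each union adds +2; each star adds +2
Total: 6 + 2 + 0 = 8 states


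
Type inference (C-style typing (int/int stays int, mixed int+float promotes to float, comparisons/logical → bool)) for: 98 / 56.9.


Operand types: int / float
Rule: mixed int/float promotes to float; int/int stays int
Result type: float


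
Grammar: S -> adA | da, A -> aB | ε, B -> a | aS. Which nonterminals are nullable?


A nonterminal is nullable iff some alternative derives ε (directly, or every symbol in it is nullable)
Nullable: {A}


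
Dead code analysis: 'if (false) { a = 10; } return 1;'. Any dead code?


condition is constant false, so the whole block is unreachable
Dead: 'if (false) { a = 10; }'


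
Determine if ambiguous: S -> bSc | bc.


balanced b^n…c^n: each string has a unique parse
Unambiguous


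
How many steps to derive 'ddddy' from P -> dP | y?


Derivation: P => dP => ddP => dddP => ddddP => ddddy
Steps: 5


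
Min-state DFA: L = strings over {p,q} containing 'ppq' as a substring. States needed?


KMP-style automaton: 3 progress states + 1 absorbing accept = 4
Minimal DFA: 4 states


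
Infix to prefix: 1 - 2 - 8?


left-to-right (same/higher precedence on left): tree is (- (- 1 2) 8)
Prefix: - - 1 2 8


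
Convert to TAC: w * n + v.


Break into single-operator statements:
t1 = w * n
t2 = t1 + v


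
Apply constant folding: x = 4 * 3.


4 * 3 = 12 at compile time
Optimized: x = 12


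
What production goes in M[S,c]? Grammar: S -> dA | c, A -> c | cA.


For [S, c]: 'c' ∈ FIRST(c)
Entry: S -> c


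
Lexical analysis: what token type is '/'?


Pattern: operator symbol
Type: OPERATOR


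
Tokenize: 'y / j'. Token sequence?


Scan left to right, longest-match per lexeme
Tokens: ID(y), OP(/), ID(j)


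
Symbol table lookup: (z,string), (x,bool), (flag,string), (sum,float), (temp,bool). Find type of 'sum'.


Lookup 'sum' → type float


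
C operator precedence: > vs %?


'%' is multiplicative (level 10); '>' is relational (level 7)
Higher level binds tighter
'%' has higher precedence than '>'


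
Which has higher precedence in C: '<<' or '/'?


'/' is multiplicative (level 10); '<<' is shift (level 8)
Higher level binds tighter
'/' has higher precedence than '<<'


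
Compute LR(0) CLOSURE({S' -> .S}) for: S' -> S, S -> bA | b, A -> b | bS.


Start: S' -> .S
For each item with dot before a nonterminal B, add B -> .γ for every B-production
Closure: [S' -> .S, S -> .bA, S -> .b]


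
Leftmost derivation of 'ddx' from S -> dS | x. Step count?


Derivation: S => dS => ddS => ddx
Steps: 3


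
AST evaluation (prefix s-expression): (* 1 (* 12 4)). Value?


Evaluate inner: (* 12 4) = 48
Evaluate root: (* 1 48) = 48
Result: 48


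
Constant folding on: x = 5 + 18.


5 + 18 = 23 at compile time
Optimized: x = 23


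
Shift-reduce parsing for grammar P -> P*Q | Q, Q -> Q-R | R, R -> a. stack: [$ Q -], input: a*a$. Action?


no handle; shift 'a'
Action: shift


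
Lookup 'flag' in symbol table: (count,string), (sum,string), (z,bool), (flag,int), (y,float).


Lookup 'flag' → type int


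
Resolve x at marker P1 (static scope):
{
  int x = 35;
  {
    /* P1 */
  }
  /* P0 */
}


P1's block does not declare x; resolves to the enclosing declaration at depth 0
x = 35


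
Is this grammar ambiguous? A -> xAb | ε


balanced x^n…b^n: each string has a unique parse
Unambiguous


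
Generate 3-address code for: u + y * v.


Break into single-operator statements:
t1 = y * v
t2 = u + t1


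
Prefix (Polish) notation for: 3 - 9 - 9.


left-to-right (same/higher precedence on left): tree is (- (- 3 9) 9)
Prefix: - - 3 9 9


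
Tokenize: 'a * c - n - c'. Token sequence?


Scan left to right, longest-match per lexeme
Tokens: ID(a), OP(*), ID(c), OP(-), ID(n), OP(-), ID(c)


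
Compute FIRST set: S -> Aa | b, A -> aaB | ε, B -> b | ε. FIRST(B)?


Per alternative of B: FIRST(b) = {b}; FIRST(ε) = {ε}
FIRST(B) = {b, ε}


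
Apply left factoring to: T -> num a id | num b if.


Common prefix: 'num'
Factored: T -> num T', T' -> a id | b if


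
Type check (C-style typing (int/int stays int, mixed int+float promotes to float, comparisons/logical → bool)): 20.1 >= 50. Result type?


Operand types: float >= int
Rule: comparison yields bool
Result type: bool


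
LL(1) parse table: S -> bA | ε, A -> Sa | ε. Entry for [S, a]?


For [S, a]: ε is nullable and 'a' ∈ FOLLOW(S)
Entry: S -> ε


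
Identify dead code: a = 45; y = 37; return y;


a is assigned but never read
Dead: 'a = 45'


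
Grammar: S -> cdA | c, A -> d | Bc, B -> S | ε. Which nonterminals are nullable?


A nonterminal is nullable iff some alternative derives ε (directly, or every symbol in it is nullable)
Nullable: {B}


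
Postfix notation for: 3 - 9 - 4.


Left to right (same or higher precedence on left)
Postfix: 3 9 - 4 -


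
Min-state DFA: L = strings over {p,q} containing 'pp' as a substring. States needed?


KMP-style automaton: 2 progress states + 1 absorbing accept = 3
Minimal DFA: 3 states


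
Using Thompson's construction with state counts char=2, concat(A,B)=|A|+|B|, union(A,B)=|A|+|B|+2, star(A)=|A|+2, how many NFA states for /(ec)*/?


Syntax tree has 2 char leaf(s), 0 union(s), 1 star(s)
chars contribute 2×2 = 4; each union adds +2; each star adds +2
Total: 4 + 0 + 2 = 6 states


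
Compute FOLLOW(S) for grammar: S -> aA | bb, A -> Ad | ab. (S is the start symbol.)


$ ∈ FOLLOW(S). For each A -> αBβ: add FIRST(β)\{ε} to FOLLOW(B); if β nullable, add FOLLOW(A).
FOLLOW(S) = {$}


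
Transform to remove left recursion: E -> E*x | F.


Left-recursive alternatives: E*x; non-recursive: F
Introduce E': E -> FE', E' -> *xE' | ε


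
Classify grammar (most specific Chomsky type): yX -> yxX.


LHS has context (more than one symbol) and |LHS| ≤ |RHS|
Classification: Type 1 (Context-Sensitive)


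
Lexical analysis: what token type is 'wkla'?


Pattern: letter/underscore followed by alphanumerics, not a keyword
Type: IDENTIFIER


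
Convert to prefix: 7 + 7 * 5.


'*' binds tighter: tree is (+ 7 (* 7 5))
Prefix: + 7 * 7 5


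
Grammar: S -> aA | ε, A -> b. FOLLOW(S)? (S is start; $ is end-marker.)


$ ∈ FOLLOW(S). For each A -> αBβ: add FIRST(β)\{ε} to FOLLOW(B); if β nullable, add FOLLOW(A).
FOLLOW(S) = {$}


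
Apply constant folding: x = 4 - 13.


4 - 13 = -9 at compile time
Optimized: x = -9


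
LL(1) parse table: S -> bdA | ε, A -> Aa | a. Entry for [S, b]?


For [S, b]: 'b' ∈ FIRST(bdA)
Entry: S -> bdA


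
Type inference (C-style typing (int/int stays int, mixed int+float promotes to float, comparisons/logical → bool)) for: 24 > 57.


Operand types: int > int
Rule: comparison yields bool
Result type: bool


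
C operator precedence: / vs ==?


'/' is multiplicative (level 10); '==' is equality (level 6)
Higher level binds tighter
'/' has higher precedence than '=='


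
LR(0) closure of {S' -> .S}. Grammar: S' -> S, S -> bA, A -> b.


Start: S' -> .S
For each item with dot before a nonterminal B, add B -> .γ for every B-production
Closure: [S' -> .S, S -> .bA]


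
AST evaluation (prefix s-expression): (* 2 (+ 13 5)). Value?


Evaluate inner: (+ 13 5) = 18
Evaluate root: (* 2 18) = 36
Result: 36


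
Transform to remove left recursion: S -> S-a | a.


Left-recursive alternatives: S-a; non-recursive: a
Introduce S': S -> aS', S' -> -aS' | ε


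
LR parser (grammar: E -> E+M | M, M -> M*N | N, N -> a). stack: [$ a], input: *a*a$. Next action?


'a' on top is the handle for N -> a
Action: reduce (N -> a)


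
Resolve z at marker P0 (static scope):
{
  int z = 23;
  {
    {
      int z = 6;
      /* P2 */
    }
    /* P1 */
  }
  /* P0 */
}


z declared in the same block as P0
z = 23


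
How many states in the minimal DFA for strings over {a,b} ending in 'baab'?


Track the longest suffix of input matching a prefix of 'baab': 5 classes (prefixes of length 0..4)
Minimal DFA: 5 states


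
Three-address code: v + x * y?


Break into single-operator statements:
t1 = x * y
t2 = v + t1


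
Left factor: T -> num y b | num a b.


Common prefix: 'num'
Factored: T -> num T', T' -> y b | a b


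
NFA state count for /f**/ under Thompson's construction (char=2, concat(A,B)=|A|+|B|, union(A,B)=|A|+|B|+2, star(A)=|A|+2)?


Syntax tree has 1 char leaf(s), 0 union(s), 2 star(s)
chars contribute 1×2 = 2; each union adds +2; each star adds +2
Total: 2 + 0 + 4 = 6 states


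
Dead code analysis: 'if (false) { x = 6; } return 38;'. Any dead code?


condition is constant false, so the whole block is unreachable
Dead: 'if (false) { x = 6; }'


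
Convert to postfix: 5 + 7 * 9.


* has higher precedence, evaluate 7*9 first
Postfix: 5 7 9 * +


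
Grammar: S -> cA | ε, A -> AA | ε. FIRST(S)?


Per alternative of S: FIRST(cA) = {c}; FIRST(ε) = {ε}
FIRST(S) = {c, ε}


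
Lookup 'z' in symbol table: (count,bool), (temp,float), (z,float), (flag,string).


Lookup 'z' → type float


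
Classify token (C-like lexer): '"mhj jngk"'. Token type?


Pattern: double-quoted sequence
Type: STRING_LITERAL


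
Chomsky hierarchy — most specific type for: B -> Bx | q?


Left-linear: every RHS is a terminal or one nonterminal followed by a terminal
Classification: Type 3 (Regular)


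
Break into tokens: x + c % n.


Scan left to right, longest-match per lexeme
Tokens: ID(x), OP(+), ID(c), OP(%), ID(n)


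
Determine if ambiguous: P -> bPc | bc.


balanced b^n…c^n: each string has a unique parse
Unambiguous


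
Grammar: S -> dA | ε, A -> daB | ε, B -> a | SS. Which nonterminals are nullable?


A nonterminal is nullable iff some alternative derives ε (directly, or every symbol in it is nullable)
Nullable: {A, B, S}


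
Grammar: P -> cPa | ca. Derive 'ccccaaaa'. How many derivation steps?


Derivation: P => cPa => ccPaa => cccPaaa => ccccaaaa
Steps: 4


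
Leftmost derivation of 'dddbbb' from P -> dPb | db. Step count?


Derivation: P => dPb => ddPbb => dddbbb
Steps: 3


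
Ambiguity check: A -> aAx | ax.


balanced a^n…x^n: each string has a unique parse
Unambiguous


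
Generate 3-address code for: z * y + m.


Break into single-operator statements:
t1 = z * y
t2 = t1 + m


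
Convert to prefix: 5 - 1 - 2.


left-to-right (same/higher precedence on left): tree is (- (- 5 1) 2)
Prefix: - - 5 1 2


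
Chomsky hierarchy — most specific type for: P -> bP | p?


Right-linear: every RHS is a terminal or a terminal followed by one nonterminal
Classification: Type 3 (Regular)


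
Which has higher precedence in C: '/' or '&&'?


'/' is multiplicative (level 10); '&&' is logical AND (level 2)
Higher level binds tighter
'/' has higher precedence than '&&'


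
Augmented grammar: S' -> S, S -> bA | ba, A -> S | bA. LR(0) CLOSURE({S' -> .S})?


Start: S' -> .S
For each item with dot before a nonterminal B, add B -> .γ for every B-production
Closure: [S' -> .S, S -> .bA, S -> .ba]


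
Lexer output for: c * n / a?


Scan left to right, longest-match per lexeme
Tokens: ID(c), OP(*), ID(n), OP(/), ID(a)


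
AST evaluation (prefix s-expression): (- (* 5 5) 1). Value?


Evaluate inner: (* 5 5) = 25
Evaluate root: (- 25 1) = 24
Result: 24


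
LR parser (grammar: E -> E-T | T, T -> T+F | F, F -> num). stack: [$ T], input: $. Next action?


lookahead ∉ {+} so T won't extend; reduce E -> T
Action: reduce (E -> T)


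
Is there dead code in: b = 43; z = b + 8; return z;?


b is read by z's definition; z is returned
No dead code


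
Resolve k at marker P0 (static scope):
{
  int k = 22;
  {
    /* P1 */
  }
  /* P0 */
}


k declared in the same block as P0
k = 22


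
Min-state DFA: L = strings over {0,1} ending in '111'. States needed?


Track the longest suffix of input matching a prefix of '111': 4 classes (prefixes of length 0..3)
Minimal DFA: 4 states


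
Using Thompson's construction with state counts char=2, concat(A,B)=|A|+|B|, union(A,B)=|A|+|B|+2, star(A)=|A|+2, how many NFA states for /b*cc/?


Syntax tree has 3 char leaf(s), 0 union(s), 1 star(s)
chars contribute 3×2 = 6; each union adds +2; each star adds +2
Total: 6 + 0 + 2 = 8 states


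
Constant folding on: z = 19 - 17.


19 - 17 = 2 at compile time
Optimized: z = 2


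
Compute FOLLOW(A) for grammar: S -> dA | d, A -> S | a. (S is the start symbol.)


$ ∈ FOLLOW(S). For each A -> αBβ: add FIRST(β)\{ε} to FOLLOW(B); if β nullable, add FOLLOW(A).
FOLLOW(A) = {$}


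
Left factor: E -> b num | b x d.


Common prefix: 'b'
Factored: E -> b E', E' -> num | x d


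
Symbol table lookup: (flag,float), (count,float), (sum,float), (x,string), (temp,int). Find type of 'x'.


Lookup 'x' → type string


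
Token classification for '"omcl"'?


Pattern: double-quoted sequence
Type: STRING_LITERAL


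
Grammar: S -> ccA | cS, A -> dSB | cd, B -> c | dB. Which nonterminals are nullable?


A nonterminal is nullable iff some alternative derives ε (directly, or every symbol in it is nullable)
Nullable: {}


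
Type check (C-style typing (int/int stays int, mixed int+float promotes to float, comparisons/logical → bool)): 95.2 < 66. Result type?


Operand types: float < int
Rule: comparison yields bool
Result type: bool


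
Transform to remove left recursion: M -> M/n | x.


Left-recursive alternatives: M/n; non-recursive: x
Introduce M': M -> xM', M' -> /nM' | ε


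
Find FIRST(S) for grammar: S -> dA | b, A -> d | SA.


Per alternative of S: FIRST(dA) = {d}; FIRST(b) = {b}
FIRST(S) = {b, d}


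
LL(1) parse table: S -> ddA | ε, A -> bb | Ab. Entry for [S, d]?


For [S, d]: 'd' ∈ FIRST(ddA)
Entry: S -> ddA


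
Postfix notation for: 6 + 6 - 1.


Left to right (same or higher precedence on left)
Postfix: 6 6 + 1 -


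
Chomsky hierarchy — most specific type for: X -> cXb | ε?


Single nonterminal LHS, but c^n b^n is not regular
Classification: Type 2 (Context-Free)


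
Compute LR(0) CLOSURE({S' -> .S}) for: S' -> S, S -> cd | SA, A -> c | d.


Start: S' -> .S
For each item with dot before a nonterminal B, add B -> .γ for every B-production
Closure: [S' -> .S, S -> .cd, S -> .SA]


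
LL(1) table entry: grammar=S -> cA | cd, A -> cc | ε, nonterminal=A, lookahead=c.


For [A, c]: 'c' ∈ FIRST(cc)
Entry: A -> cc


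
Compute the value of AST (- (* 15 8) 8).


Evaluate inner: (* 15 8) = 120
Evaluate root: (- 120 8) = 112
Result: 112


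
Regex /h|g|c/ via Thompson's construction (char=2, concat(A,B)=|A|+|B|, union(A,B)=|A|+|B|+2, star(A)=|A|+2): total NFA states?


Syntax tree has 3 char leaf(s), 2 union(s), 0 star(s)
chars contribute 3×2 = 6; each union adds +2; each star adds +2
Total: 6 + 4 + 0 = 10 states


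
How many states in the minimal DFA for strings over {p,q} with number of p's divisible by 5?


Track (count of p) mod 5: states 0..4, accept at 0
Minimal DFA: 5 states


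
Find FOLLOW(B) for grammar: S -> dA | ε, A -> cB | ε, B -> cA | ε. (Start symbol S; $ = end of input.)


$ ∈ FOLLOW(S). For each A -> αBβ: add FIRST(β)\{ε} to FOLLOW(B); if β nullable, add FOLLOW(A).
FOLLOW(B) = {$}


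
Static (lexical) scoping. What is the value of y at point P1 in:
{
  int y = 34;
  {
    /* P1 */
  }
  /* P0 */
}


P1's block does not declare y; resolves to the enclosing declaration at depth 0
y = 34


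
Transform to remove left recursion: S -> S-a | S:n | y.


Left-recursive alternatives: S-a, S:n; non-recursive: y
Introduce S': S -> yS', S' -> -aS' | :nS' | ε


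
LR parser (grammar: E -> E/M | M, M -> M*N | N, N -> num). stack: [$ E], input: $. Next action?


start symbol E on stack, input exhausted
Action: accept


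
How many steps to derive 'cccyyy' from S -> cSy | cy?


Derivation: S => cSy => ccSyy => cccyyy
Steps: 3


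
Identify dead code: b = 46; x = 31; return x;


b is assigned but never read
Dead: 'b = 46'


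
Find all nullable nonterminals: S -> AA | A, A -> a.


A nonterminal is nullable iff some alternative derives ε (directly, or every symbol in it is nullable)
Nullable: {}


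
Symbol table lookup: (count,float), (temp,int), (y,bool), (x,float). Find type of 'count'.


Lookup 'count' → type float


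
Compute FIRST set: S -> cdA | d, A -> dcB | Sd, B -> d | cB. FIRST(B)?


Per alternative of B: FIRST(d) = {d}; FIRST(cB) = {c}
FIRST(B) = {c, d}


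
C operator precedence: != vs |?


'!=' is equality (level 6); '|' is bitwise OR (level 3)
Higher level binds tighter
'!=' has higher precedence than '|'


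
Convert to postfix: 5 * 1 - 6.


Left to right (same or higher precedence on left)
Postfix: 5 1 * 6 -


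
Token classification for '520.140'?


Pattern: digits with a decimal point
Type: FLOAT_LITERAL


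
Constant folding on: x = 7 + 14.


7 + 14 = 21 at compile time
Optimized: x = 21


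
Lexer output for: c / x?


Scan left to right, longest-match per lexeme
Tokens: ID(c), OP(/), ID(x)


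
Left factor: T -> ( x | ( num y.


Common prefix: '('
Factored: T -> ( T', T' -> x | num y


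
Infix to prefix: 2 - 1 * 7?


'*' binds tighter: tree is (- 2 (* 1 7))
Prefix: - 2 * 1 7


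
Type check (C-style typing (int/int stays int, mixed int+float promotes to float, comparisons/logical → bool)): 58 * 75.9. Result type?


Operand types: int * float
Rule: mixed int/float promotes to float; int/int stays int
Result type: float


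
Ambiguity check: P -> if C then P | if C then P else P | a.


dangling else: 'if C then if C then a else a' parses two ways
Ambiguous


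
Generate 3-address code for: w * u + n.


Break into single-operator statements:
t1 = w * u
t2 = t1 + n


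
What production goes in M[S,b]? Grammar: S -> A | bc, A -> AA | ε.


For [S, b]: 'b' ∈ FIRST(bc)
Entry: S -> bc


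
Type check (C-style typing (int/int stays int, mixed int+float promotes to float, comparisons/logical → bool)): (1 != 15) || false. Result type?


Operand types: bool || bool
Rule: logical operators take bool operands and yield bool
Result type: bool


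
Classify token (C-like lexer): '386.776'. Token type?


Pattern: digits with a decimal point
Type: FLOAT_LITERAL


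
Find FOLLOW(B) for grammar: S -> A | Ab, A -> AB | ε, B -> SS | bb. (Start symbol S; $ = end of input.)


$ ∈ FOLLOW(S). For each A -> αBβ: add FIRST(β)\{ε} to FOLLOW(B); if β nullable, add FOLLOW(A).
FOLLOW(B) = {$, b}


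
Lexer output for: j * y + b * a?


Scan left to right, longest-match per lexeme
Tokens: ID(j), OP(*), ID(y), OP(+), ID(b), OP(*), ID(a)


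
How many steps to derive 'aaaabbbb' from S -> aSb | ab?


Derivation: S => aSb => aaSbb => aaaSbbb => aaaabbbb
Steps: 4


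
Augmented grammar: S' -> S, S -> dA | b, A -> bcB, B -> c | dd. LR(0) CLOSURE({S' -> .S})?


Start: S' -> .S
For each item with dot before a nonterminal B, add B -> .γ for every B-production
Closure: [S' -> .S, S -> .dA, S -> .b]


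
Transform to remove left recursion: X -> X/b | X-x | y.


Left-recursive alternatives: X/b, X-x; non-recursive: y
Introduce X': X -> yX', X' -> /bX' | -xX' | ε


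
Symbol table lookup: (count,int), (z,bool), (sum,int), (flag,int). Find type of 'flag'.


Lookup 'flag' → type int


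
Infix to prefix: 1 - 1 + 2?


left-to-right (same/higher precedence on left): tree is (+ (- 1 1) 2)
Prefix: + - 1 1 2


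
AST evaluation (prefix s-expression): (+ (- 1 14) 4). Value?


Evaluate inner: (- 1 14) = -13
Evaluate root: (+ -13 4) = -9
Result: -9


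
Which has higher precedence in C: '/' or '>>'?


'/' is multiplicative (level 10); '>>' is shift (level 8)
Higher level binds tighter
'/' has higher precedence than '>>'


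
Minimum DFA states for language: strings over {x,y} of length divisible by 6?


Track length mod 6: states 0..5, accept at 0
Minimal DFA: 6 states


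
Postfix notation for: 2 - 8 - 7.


Left to right (same or higher precedence on left)
Postfix: 2 8 - 7 -


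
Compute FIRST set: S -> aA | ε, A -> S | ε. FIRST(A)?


Per alternative of A: FIRST(S) = {a, ε}; FIRST(ε) = {ε}
FIRST(A) = {a, ε}


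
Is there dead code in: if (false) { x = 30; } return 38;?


condition is constant false, so the whole block is unreachable
Dead: 'if (false) { x = 30; }'


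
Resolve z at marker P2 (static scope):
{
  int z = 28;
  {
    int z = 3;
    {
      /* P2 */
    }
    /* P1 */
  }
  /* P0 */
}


P2's block does not declare z; resolves to the enclosing declaration at depth 1
z = 3


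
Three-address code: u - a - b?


Break into single-operator statements:
t1 = u - a
t2 = t1 - b


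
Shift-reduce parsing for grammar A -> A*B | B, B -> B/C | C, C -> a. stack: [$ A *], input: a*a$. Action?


no handle ('A*' is not any RHS); shift 'a'
Action: shift


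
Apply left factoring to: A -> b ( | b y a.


Common prefix: 'b'
Factored: A -> b A', A' -> ( | y a


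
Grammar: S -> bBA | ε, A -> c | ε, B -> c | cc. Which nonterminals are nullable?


A nonterminal is nullable iff some alternative derives ε (directly, or every symbol in it is nullable)
Nullable: {A, S}


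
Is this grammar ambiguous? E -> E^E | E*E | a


'a^a*a' has two parse trees (no precedence encoded between ^ and *)
Ambiguous


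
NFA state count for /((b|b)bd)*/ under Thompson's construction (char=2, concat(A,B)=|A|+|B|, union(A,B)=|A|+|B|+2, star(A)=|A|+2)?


Syntax tree has 4 char leaf(s), 1 union(s), 1 star(s)
chars contribute 4×2 = 8; each union adds +2; each star adds +2
Total: 8 + 2 + 2 = 12 states


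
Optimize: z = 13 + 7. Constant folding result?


13 + 7 = 20 at compile time
Optimized: z = 20


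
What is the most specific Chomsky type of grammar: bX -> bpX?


LHS has context (more than one symbol) and |LHS| ≤ |RHS|
Classification: Type 1 (Context-Sensitive)


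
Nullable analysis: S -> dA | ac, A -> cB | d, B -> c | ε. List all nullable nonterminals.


A nonterminal is nullable iff some alternative derives ε (directly, or every symbol in it is nullable)
Nullable: {B}


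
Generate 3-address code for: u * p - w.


Break into single-operator statements:
t1 = u * p
t2 = t1 - w


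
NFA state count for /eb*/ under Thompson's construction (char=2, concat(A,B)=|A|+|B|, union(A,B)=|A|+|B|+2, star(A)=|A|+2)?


Syntax tree has 2 char leaf(s), 0 union(s), 1 star(s)
chars contribute 2×2 = 4; each union adds +2; each star adds +2
Total: 4 + 0 + 2 = 6 states


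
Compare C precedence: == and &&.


'==' is equality (level 6); '&&' is logical AND (level 2)
Higher level binds tighter
'==' has higher precedence than '&&'


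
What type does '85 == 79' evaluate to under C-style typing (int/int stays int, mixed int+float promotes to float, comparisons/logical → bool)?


Operand types: int == int
Rule: comparison yields bool
Result type: bool


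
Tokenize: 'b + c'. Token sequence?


Scan left to right, longest-match per lexeme
Tokens: ID(b), OP(+), ID(c)


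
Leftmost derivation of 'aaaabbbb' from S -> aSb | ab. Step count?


Derivation: S => aSb => aaSbb => aaaSbbb => aaaabbbb
Steps: 4


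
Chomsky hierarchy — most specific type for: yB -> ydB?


LHS has context (more than one symbol) and |LHS| ≤ |RHS|
Classification: Type 1 (Context-Sensitive)


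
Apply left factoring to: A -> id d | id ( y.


Common prefix: 'id'
Factored: A -> id A', A' -> d | ( y


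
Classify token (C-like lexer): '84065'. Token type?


Pattern: digits only
Type: INTEGER_LITERAL


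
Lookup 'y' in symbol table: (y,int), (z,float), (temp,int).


Lookup 'y' → type int


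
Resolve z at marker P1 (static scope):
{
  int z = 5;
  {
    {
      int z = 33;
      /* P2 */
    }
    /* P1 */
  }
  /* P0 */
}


P1's block does not declare z; resolves to the enclosing declaration at depth 0
z = 5


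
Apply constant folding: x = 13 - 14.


13 - 14 = -1 at compile time
Optimized: x = -1


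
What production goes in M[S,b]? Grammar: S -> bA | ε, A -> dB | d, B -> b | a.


For [S, b]: 'b' ∈ FIRST(bA)
Entry: S -> bA


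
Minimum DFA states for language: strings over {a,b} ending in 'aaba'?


Track the longest suffix of input matching a prefix of 'aaba': 5 classes (prefixes of length 0..4)
Minimal DFA: 5 states


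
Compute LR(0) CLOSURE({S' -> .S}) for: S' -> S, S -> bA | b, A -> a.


Start: S' -> .S
For each item with dot before a nonterminal B, add B -> .γ for every B-production
Closure: [S' -> .S, S -> .bA, S -> .b]


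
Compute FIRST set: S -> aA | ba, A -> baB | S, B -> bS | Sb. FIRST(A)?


Per alternative of A: FIRST(baB) = {b}; FIRST(S) = {a, b}
FIRST(A) = {a, b}
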